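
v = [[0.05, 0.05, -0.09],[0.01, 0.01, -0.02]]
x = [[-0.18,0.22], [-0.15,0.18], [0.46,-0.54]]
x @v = [[-0.01, -0.01, 0.01], [-0.01, -0.01, 0.01], [0.02, 0.02, -0.03]]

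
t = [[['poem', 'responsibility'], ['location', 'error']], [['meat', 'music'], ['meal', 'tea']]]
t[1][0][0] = 'meat'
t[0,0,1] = 'responsibility'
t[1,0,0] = 'meat'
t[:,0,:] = [['poem', 'responsibility'], ['meat', 'music']]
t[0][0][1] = 'responsibility'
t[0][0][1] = 'responsibility'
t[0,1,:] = ['location', 'error']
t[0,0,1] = 'responsibility'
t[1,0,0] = 'meat'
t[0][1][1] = 'error'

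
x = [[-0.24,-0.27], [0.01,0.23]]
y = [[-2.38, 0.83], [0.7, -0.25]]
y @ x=[[0.58, 0.83], [-0.17, -0.25]]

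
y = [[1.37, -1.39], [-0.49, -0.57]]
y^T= [[1.37, -0.49], [-1.39, -0.57]]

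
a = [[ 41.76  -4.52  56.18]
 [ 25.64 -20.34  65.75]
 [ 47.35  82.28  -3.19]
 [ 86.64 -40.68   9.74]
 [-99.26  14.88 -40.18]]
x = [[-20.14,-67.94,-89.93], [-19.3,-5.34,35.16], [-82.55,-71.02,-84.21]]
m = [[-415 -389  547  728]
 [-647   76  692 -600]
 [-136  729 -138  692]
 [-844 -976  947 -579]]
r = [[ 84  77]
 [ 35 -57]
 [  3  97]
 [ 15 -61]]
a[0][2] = 56.18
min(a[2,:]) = -3.19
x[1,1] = -5.34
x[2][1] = -71.02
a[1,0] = 25.64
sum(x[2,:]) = -237.77999999999997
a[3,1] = -40.68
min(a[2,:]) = -3.19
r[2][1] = 97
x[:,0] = [-20.14, -19.3, -82.55]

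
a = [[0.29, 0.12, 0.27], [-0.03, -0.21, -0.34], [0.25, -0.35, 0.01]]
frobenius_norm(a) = 0.72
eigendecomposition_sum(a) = [[0.27,-0.05,0.2], [-0.13,0.03,-0.10], [0.25,-0.05,0.18]] + [[0.04,0.04,-0.03], [0.05,0.05,-0.03], [-0.05,-0.05,0.03]] + [[-0.03,  0.13,  0.10],[0.06,  -0.28,  -0.22],[0.05,  -0.25,  -0.20]]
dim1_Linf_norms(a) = [0.29, 0.34, 0.35]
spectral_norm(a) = 0.54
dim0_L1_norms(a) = [0.57, 0.68, 0.62]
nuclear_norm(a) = 1.11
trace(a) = 0.09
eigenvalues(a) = [0.48, 0.12, -0.5]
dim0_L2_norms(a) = [0.38, 0.43, 0.43]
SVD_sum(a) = [[0.11, 0.2, 0.28],[-0.12, -0.22, -0.30],[-0.03, -0.06, -0.09]] + [[0.14, -0.12, 0.03], [0.04, -0.04, 0.01], [0.31, -0.27, 0.07]] + [[0.04, 0.04, -0.04],[0.05, 0.04, -0.05],[-0.03, -0.02, 0.03]]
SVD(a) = [[-0.67, 0.41, 0.62], [0.72, 0.12, 0.69], [0.20, 0.91, -0.37]] @ diag([0.5439229349779581, 0.45637167043551347, 0.11389793338275886]) @ [[-0.30, -0.55, -0.78], [0.75, -0.64, 0.17], [0.59, 0.53, -0.61]]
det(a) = -0.03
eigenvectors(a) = [[-0.70, 0.55, -0.32], [0.34, 0.58, 0.7], [-0.63, -0.61, 0.64]]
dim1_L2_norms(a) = [0.41, 0.4, 0.43]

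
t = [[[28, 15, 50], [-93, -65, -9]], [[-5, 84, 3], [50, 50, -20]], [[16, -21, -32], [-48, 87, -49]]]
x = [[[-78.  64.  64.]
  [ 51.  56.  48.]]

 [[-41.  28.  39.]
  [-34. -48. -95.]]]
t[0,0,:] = [28, 15, 50]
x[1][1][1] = -48.0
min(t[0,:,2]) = -9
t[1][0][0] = -5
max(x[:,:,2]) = 64.0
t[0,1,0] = -93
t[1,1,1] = 50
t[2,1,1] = 87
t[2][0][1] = -21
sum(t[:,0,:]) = 138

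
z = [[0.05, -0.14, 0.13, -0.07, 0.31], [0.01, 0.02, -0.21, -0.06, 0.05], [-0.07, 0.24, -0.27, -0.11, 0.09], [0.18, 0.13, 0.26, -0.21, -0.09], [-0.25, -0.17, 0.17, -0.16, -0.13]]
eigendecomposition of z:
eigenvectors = [[(-0.69+0j), (-0.69-0j), (0.1+0.15j), (0.1-0.15j), (-0.25+0j)], [0.05-0.03j, 0.05+0.03j, (0.07-0.47j), (0.07+0.47j), 0.11+0.00j], [(-0.01-0.28j), -0.01+0.28j, -0.31-0.45j, (-0.31+0.45j), (0.04+0j)], [-0.23+0.22j, (-0.23-0.22j), -0.64+0.00j, -0.64-0.00j, 0.82+0.00j], [0.04-0.58j, (0.04+0.58j), (-0.16-0.05j), (-0.16+0.05j), 0.50+0.00j]]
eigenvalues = [(0.02+0.33j), (0.02-0.33j), (-0.15+0.23j), (-0.15-0.23j), (-0.29+0j)]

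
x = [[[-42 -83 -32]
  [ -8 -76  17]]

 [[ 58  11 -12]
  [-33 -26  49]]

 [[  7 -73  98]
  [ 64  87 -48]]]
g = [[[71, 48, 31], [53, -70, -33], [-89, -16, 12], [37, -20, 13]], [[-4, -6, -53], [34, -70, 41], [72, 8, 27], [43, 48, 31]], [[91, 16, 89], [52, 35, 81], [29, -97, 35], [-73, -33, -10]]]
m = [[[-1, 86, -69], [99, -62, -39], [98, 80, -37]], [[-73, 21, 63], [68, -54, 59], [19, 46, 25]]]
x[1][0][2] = -12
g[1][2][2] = 27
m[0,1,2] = -39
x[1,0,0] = 58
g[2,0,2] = 89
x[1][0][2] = -12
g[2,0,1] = 16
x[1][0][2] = -12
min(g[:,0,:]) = -53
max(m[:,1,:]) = 99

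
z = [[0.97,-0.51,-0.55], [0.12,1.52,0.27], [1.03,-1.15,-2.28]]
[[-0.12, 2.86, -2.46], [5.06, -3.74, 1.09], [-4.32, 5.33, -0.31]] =z@ [[2.21, 1.38, -2.89],[2.9, -2.49, 1.27],[1.43, -0.46, -1.81]]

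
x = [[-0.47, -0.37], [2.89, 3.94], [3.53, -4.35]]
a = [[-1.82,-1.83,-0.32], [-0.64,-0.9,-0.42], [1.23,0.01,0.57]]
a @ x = [[-5.56, -5.14], [-3.78, -1.48], [1.46, -2.9]]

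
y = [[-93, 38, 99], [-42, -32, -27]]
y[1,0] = -42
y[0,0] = -93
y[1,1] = -32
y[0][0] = -93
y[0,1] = 38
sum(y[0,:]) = 44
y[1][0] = -42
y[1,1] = -32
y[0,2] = 99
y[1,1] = -32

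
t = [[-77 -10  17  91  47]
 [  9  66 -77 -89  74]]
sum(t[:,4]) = 121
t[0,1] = -10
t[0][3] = 91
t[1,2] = -77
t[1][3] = -89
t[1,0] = 9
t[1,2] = -77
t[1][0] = 9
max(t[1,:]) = 74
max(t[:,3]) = 91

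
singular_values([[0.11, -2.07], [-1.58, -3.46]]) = [4.25, 0.86]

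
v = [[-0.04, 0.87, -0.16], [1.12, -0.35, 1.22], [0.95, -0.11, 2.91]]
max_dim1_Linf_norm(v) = 2.91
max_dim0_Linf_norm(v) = 2.91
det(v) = -1.83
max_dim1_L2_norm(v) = 3.06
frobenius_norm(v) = 3.61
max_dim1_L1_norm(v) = 3.97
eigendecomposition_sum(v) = [[0.06, 0.01, 0.17],[0.38, 0.06, 1.10],[0.96, 0.16, 2.8]] + [[0.34, 0.32, -0.15], [0.23, 0.22, -0.10], [-0.13, -0.12, 0.06]] + [[-0.44, 0.54, -0.18], [0.51, -0.63, 0.22], [0.12, -0.15, 0.05]]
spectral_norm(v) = 3.44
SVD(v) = [[-0.07, -0.88, -0.46],[0.46, 0.38, -0.8],[0.88, -0.27, 0.38]] @ diag([3.4437994852374176, 0.9146156992898962, 0.5795025695292111]) @ [[0.39, -0.09, 0.91], [0.23, -0.95, -0.19], [-0.89, -0.28, 0.36]]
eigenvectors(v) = [[0.06, 0.79, 0.64],[0.37, 0.54, -0.75],[0.93, -0.3, -0.18]]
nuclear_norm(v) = 4.94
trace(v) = 2.52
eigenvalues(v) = [2.93, 0.61, -1.02]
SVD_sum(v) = [[-0.10, 0.02, -0.22], [0.63, -0.15, 1.45], [1.2, -0.28, 2.78]] + [[-0.18, 0.77, 0.16],  [0.08, -0.33, -0.07],  [-0.06, 0.24, 0.05]] + [[0.24, 0.08, -0.1],[0.41, 0.13, -0.17],[-0.20, -0.06, 0.08]]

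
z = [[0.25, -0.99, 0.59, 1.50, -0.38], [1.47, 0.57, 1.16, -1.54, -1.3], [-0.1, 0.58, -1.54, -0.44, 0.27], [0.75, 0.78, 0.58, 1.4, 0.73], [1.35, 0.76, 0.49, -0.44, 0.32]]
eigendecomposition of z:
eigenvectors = [[(0.35+0j), 0.18-0.48j, 0.18+0.48j, (-0.67+0j), 0.42+0.00j], [0.23+0.00j, -0.65+0.00j, -0.65-0.00j, 0.31+0.00j, (-0.66+0j)], [(-0.9+0j), -0.14+0.16j, -0.14-0.16j, (0.14+0j), -0.09+0.00j], [(0.05+0j), 0.14+0.27j, 0.14-0.27j, -0.63+0.00j, -0.19+0.00j], [(-0.09+0j), -0.33+0.24j, (-0.33-0.24j), (-0.2+0j), (0.58+0j)]]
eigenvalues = [(-1.59+0j), (0.09+1.92j), (0.09-1.92j), (1.91+0j), (0.5+0j)]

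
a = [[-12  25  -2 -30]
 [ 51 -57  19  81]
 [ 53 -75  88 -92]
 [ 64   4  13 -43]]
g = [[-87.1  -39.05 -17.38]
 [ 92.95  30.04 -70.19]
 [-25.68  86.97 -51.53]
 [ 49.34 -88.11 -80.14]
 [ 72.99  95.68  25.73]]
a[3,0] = 64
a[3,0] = 64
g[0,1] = -39.05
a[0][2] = -2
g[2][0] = -25.68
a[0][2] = -2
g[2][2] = -51.53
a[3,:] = [64, 4, 13, -43]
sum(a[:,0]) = 156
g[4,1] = 95.68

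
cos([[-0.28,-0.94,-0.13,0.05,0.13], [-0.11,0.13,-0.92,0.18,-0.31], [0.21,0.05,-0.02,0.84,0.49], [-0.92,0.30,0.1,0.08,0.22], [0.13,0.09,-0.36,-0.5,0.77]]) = [[0.91, -0.09, -0.43, 0.16, -0.13], [0.17, 0.93, -0.02, 0.32, 0.34], [0.4, -0.07, 1.05, 0.08, -0.29], [-0.11, -0.47, 0.12, 0.98, -0.04], [-0.20, 0.07, 0.23, 0.35, 0.86]]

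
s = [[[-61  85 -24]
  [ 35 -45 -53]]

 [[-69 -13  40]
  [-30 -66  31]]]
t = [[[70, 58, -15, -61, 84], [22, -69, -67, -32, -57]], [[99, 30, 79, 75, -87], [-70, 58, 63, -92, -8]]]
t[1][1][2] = 63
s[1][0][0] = -69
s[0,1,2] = -53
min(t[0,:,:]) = -69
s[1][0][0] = -69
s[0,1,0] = 35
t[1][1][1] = 58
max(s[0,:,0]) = 35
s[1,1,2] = 31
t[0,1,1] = -69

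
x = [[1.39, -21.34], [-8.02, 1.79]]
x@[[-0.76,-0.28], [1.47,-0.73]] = [[-32.43, 15.19], [8.73, 0.94]]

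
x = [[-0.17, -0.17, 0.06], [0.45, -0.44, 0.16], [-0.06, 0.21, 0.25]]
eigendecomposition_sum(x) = [[(-0.09+0.23j), -0.09-0.12j, 0.02+0.02j],  [(0.22+0.3j), (-0.23+0.01j), 0.05-0.01j],  [(-0.05-0.1j), 0.07+0.01j, (-0.01+0j)]] + [[-0.09-0.23j, (-0.09+0.12j), 0.02-0.02j], [(0.22-0.3j), -0.23-0.01j, 0.05+0.01j], [-0.05+0.10j, (0.07-0.01j), (-0.01-0j)]] + [[0.00+0.00j, 0.00-0.00j, 0.01+0.00j],  [(0.01+0j), (0.02-0j), (0.07+0j)],  [0.03+0.00j, 0.07-0.00j, 0.28+0.00j]]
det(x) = 0.05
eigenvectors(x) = [[-0.29-0.45j, -0.29+0.45j, 0.04+0.00j], [-0.81+0.00j, -0.81-0.00j, (0.23+0j)], [(0.24+0.05j), 0.24-0.05j, (0.97+0j)]]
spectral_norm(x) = 0.66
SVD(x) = [[0.03, 0.25, -0.97], [0.97, -0.23, -0.03], [-0.23, -0.94, -0.25]] @ diag([0.6641097495112582, 0.3054536406900519, 0.24280921315569223]) @ [[0.67, -0.72, 0.15], [-0.30, -0.45, -0.84], [0.68, 0.52, -0.52]]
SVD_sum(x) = [[0.01, -0.01, 0.0], [0.43, -0.47, 0.1], [-0.10, 0.11, -0.02]] + [[-0.02, -0.03, -0.06],[0.02, 0.03, 0.06],[0.09, 0.13, 0.24]] + [[-0.16, -0.12, 0.12], [-0.01, -0.00, 0.00], [-0.04, -0.03, 0.03]]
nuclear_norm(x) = 1.21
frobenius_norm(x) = 0.77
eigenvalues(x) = [(-0.33+0.24j), (-0.33-0.24j), (0.3+0j)]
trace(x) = -0.36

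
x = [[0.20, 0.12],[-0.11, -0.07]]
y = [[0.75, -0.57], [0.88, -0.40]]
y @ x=[[0.21, 0.13], [0.22, 0.13]]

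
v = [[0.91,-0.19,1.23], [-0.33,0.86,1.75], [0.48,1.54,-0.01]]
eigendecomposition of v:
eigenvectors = [[0.4, 0.97, 0.47], [0.58, -0.19, 0.66], [-0.71, 0.15, 0.58]]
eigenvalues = [-1.53, 1.14, 2.15]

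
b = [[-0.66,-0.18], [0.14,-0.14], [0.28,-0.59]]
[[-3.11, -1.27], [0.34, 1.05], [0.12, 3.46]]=b @ [[4.22, 3.12], [1.8, -4.39]]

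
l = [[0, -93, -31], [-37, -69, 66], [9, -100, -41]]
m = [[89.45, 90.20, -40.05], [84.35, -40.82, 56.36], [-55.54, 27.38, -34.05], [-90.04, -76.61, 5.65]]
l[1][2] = 66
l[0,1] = -93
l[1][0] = -37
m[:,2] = [-40.05, 56.36, -34.05, 5.65]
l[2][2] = -41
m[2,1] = 27.38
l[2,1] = -100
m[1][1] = -40.82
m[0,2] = -40.05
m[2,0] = -55.54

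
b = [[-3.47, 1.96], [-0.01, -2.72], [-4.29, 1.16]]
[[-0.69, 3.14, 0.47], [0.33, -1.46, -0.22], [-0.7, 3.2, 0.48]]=b@[[0.13, -0.6, -0.09], [-0.12, 0.54, 0.08]]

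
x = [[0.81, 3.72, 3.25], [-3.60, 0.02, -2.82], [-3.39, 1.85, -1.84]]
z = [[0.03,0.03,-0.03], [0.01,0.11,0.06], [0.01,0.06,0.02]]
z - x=[[-0.78, -3.69, -3.28], [3.61, 0.09, 2.88], [3.4, -1.79, 1.86]]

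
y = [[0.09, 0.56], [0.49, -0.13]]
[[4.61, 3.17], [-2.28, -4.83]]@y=[[1.97, 2.17], [-2.57, -0.65]]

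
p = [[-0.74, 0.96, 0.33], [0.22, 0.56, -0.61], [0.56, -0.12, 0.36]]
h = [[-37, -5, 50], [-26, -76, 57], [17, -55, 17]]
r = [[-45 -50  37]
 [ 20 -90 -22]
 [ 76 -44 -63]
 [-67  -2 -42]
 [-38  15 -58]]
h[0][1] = -5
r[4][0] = -38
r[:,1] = [-50, -90, -44, -2, 15]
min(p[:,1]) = -0.116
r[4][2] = -58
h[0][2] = 50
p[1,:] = [0.22, 0.565, -0.608]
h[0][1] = -5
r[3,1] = -2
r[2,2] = -63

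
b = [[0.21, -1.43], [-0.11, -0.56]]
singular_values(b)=[1.54, 0.18]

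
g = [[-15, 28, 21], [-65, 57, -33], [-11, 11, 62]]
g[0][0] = -15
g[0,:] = [-15, 28, 21]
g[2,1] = 11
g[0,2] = 21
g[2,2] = 62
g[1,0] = -65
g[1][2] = -33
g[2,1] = 11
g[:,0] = [-15, -65, -11]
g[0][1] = 28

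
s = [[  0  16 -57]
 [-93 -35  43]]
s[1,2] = 43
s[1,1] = -35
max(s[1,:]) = 43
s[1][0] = -93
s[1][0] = -93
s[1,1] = -35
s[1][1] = -35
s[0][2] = -57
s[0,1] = 16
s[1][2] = 43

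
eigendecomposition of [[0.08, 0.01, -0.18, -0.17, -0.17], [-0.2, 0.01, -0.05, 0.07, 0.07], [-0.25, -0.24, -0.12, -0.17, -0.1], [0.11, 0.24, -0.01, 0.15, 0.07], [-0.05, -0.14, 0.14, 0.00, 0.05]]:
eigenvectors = [[(0.21+0j),(-0.09+0.39j),(-0.09-0.39j),(-0.36+0j),-0.01+0.00j], [0.45+0.00j,(-0.2-0.34j),-0.20+0.34j,0.49+0.00j,-0.19+0.00j], [(0.81+0j),0.35-0.09j,0.35+0.09j,0.56+0.00j,0.01+0.00j], [(-0.29+0j),-0.57+0.00j,(-0.57-0j),-0.23+0.00j,(0.68+0j)], [(-0.14+0j),0.45-0.15j,0.45+0.15j,-0.52+0.00j,(-0.71+0j)]]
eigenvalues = [(-0.24+0j), (0.2+0.09j), (0.2-0.09j), (-0+0j), (0.01+0j)]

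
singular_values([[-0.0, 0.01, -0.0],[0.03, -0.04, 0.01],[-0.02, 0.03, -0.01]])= [0.06, 0.01, 0.0]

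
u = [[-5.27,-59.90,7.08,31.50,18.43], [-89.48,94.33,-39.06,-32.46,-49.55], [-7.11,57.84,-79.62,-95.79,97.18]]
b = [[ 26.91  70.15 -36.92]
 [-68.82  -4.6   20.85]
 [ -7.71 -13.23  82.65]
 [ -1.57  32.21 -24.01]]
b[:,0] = [26.91, -68.82, -7.71, -1.57]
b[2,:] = [-7.71, -13.23, 82.65]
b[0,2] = -36.92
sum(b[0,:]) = 60.14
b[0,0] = 26.91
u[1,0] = -89.48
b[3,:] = [-1.57, 32.21, -24.01]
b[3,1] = 32.21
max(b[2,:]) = 82.65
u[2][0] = -7.11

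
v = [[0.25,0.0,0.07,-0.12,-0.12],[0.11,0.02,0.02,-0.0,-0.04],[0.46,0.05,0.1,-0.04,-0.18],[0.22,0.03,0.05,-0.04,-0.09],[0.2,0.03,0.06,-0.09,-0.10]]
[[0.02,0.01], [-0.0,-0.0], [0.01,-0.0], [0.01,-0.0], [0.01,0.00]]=v @ [[-0.12, -0.16],[-0.05, -0.22],[-0.02, 0.0],[-0.06, 0.09],[-0.36, -0.48]]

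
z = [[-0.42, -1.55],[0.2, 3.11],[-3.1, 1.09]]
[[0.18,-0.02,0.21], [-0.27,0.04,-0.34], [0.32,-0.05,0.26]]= z @ [[-0.13, 0.02, -0.12], [-0.08, 0.01, -0.1]]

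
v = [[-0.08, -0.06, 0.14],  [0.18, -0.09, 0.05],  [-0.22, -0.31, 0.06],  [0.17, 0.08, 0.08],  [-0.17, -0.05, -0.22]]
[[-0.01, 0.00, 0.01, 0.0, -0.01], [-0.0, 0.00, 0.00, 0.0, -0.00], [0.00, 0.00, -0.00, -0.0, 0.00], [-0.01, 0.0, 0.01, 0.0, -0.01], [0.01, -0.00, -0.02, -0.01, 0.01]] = v@ [[-0.01, 0.0, 0.01, 0.01, -0.01], [-0.01, 0.0, 0.01, 0.0, -0.01], [-0.05, 0.02, 0.06, 0.02, -0.05]]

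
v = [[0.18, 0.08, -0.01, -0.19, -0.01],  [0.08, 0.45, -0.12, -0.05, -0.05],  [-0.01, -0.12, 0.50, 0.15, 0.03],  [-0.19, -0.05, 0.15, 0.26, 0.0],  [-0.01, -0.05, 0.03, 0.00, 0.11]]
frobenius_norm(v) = 0.86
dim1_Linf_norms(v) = [0.19, 0.45, 0.5, 0.26, 0.11]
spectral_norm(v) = 0.69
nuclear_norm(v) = 1.50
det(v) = 0.00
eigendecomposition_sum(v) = [[0.04, 0.09, -0.12, -0.07, -0.01], [0.09, 0.2, -0.25, -0.15, -0.03], [-0.12, -0.25, 0.33, 0.20, 0.04], [-0.07, -0.15, 0.2, 0.12, 0.02], [-0.01, -0.03, 0.04, 0.02, 0.01]] + [[0.00,  -0.0,  -0.00,  0.00,  0.0], [-0.00,  0.0,  0.0,  -0.00,  -0.00], [-0.0,  0.0,  0.0,  -0.0,  -0.0], [0.0,  -0.0,  -0.00,  0.00,  0.00], [0.0,  -0.00,  -0.0,  0.00,  0.00]] + [[0.00, -0.00, 0.0, 0.00, -0.01], [-0.0, 0.00, -0.0, -0.00, 0.01], [0.0, -0.00, 0.0, 0.00, -0.0], [0.00, -0.00, 0.0, 0.00, -0.00], [-0.01, 0.01, -0.0, -0.0, 0.10]] + [[0.13, -0.05, 0.08, -0.13, 0.02], [-0.05, 0.02, -0.03, 0.05, -0.01], [0.08, -0.03, 0.06, -0.08, 0.01], [-0.13, 0.05, -0.08, 0.13, -0.02], [0.02, -0.01, 0.01, -0.02, 0.0]] + [[0.01, 0.04, 0.03, 0.01, -0.00],[0.04, 0.23, 0.17, 0.05, -0.03],[0.03, 0.17, 0.12, 0.04, -0.02],[0.01, 0.05, 0.04, 0.01, -0.01],[-0.0, -0.03, -0.02, -0.01, 0.0]]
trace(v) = 1.50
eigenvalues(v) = [0.69, 0.0, 0.1, 0.33, 0.37]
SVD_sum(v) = [[0.04, 0.09, -0.12, -0.07, -0.01], [0.09, 0.20, -0.25, -0.15, -0.03], [-0.12, -0.25, 0.33, 0.2, 0.04], [-0.07, -0.15, 0.20, 0.12, 0.02], [-0.01, -0.03, 0.04, 0.02, 0.01]] + [[0.01,0.04,0.03,0.01,-0.0],[0.04,0.23,0.17,0.05,-0.03],[0.03,0.17,0.12,0.04,-0.02],[0.01,0.05,0.04,0.01,-0.01],[-0.0,-0.03,-0.02,-0.01,0.00]] + [[0.13,-0.05,0.08,-0.13,0.02], [-0.05,0.02,-0.03,0.05,-0.01], [0.08,-0.03,0.06,-0.08,0.01], [-0.13,0.05,-0.08,0.13,-0.02], [0.02,-0.01,0.01,-0.02,0.00]] + [[0.00, -0.00, 0.00, 0.0, -0.01], [-0.0, 0.0, -0.00, -0.00, 0.01], [0.0, -0.00, 0.0, 0.0, -0.0], [0.0, -0.00, 0.00, 0.0, -0.0], [-0.01, 0.01, -0.0, -0.0, 0.1]] + [[0.0, -0.0, -0.0, 0.0, 0.00],[-0.00, 0.00, 0.00, -0.0, -0.00],[-0.0, 0.0, 0.0, -0.00, -0.00],[0.0, -0.00, -0.0, 0.00, 0.00],[0.00, -0.00, -0.00, 0.00, 0.0]]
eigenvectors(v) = [[-0.25,  -0.73,  0.07,  -0.62,  -0.12], [-0.53,  0.11,  -0.15,  0.23,  -0.79], [0.69,  0.21,  0.02,  -0.41,  -0.56], [0.41,  -0.64,  0.02,  0.62,  -0.18], [0.09,  -0.08,  -0.99,  -0.08,  0.09]]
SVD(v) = [[-0.25, 0.12, 0.62, -0.07, 0.73], [-0.53, 0.79, -0.23, 0.15, -0.11], [0.69, 0.56, 0.41, -0.02, -0.21], [0.41, 0.18, -0.62, -0.02, 0.64], [0.09, -0.09, 0.08, 0.99, 0.08]] @ diag([0.6902020847034067, 0.37207779889599374, 0.3320561638293022, 0.10250824056879423, 0.0031557120025041286]) @ [[-0.25, -0.53, 0.69, 0.41, 0.09], [0.12, 0.79, 0.56, 0.18, -0.09], [0.62, -0.23, 0.41, -0.62, 0.08], [-0.07, 0.15, -0.02, -0.02, 0.99], [0.73, -0.11, -0.21, 0.64, 0.08]]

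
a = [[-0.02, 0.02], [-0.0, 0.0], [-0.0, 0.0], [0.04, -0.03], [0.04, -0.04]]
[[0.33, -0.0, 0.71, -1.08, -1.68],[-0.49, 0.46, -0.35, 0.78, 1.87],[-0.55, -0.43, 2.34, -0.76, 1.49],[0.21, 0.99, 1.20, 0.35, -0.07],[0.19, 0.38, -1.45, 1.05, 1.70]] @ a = [[-0.12,0.11],  [0.12,-0.11],  [0.04,-0.05],  [0.01,-0.00],  [0.11,-0.1]]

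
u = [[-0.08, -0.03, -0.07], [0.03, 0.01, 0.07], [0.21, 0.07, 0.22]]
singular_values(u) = [0.34, 0.03, 0.0]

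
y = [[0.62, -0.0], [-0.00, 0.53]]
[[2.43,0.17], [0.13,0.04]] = y@ [[3.92, 0.27], [0.25, 0.07]]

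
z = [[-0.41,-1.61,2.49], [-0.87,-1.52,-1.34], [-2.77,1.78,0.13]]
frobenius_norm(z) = 4.97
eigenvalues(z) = [(0.24+3.05j), (0.24-3.05j), (-2.29+0j)]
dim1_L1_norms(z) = [4.51, 3.73, 4.68]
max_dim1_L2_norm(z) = 3.3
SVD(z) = [[0.46, 0.87, -0.16], [0.02, -0.19, -0.98], [-0.89, 0.45, -0.11]] @ diag([3.4073404115150367, 2.8895070579347033, 2.173057818421332]) @ [[0.66, -0.69, 0.3],  [-0.5, -0.1, 0.86],  [0.57, 0.71, 0.41]]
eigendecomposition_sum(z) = [[(0.1+1.11j), (-0.2-0.8j), (1.26-0.13j)], [(-0.01-0.57j), 0.07+0.41j, (-0.64+0.02j)], [(-1.34+0.05j), (0.97-0.19j), (0.07+1.53j)]] + [[0.10-1.11j, -0.20+0.80j, 1.26+0.13j], [-0.01+0.57j, (0.07-0.41j), (-0.64-0.02j)], [(-1.34-0.05j), 0.97+0.19j, (0.07-1.53j)]] + [[-0.62+0.00j,-1.21+0.00j,(-0.04+0j)], [(-0.85+0j),(-1.66+0j),(-0.05+0j)], [(-0.08+0j),-0.16+0.00j,(-0+0j)]]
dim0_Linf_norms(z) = [2.77, 1.78, 2.49]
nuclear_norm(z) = 8.47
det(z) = -21.39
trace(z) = -1.80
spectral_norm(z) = 3.41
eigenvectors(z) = [[0.03+0.61j, (0.03-0.61j), -0.59+0.00j],[(0.01-0.31j), 0.01+0.31j, -0.81+0.00j],[-0.73+0.00j, (-0.73-0j), -0.08+0.00j]]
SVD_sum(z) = [[1.04, -1.10, 0.47], [0.06, -0.06, 0.03], [-1.98, 2.09, -0.89]] + [[-1.25, -0.26, 2.17], [0.28, 0.06, -0.48], [-0.65, -0.14, 1.12]] + [[-0.20, -0.25, -0.14], [-1.21, -1.52, -0.88], [-0.14, -0.17, -0.10]]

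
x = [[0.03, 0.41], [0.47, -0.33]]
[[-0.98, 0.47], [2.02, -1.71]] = x @ [[2.49, -2.69], [-2.57, 1.34]]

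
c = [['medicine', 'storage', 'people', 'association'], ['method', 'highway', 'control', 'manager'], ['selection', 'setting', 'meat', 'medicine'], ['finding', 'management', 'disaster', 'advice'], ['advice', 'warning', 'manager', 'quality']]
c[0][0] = 'medicine'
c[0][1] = 'storage'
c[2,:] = ['selection', 'setting', 'meat', 'medicine']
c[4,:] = ['advice', 'warning', 'manager', 'quality']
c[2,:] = ['selection', 'setting', 'meat', 'medicine']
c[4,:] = ['advice', 'warning', 'manager', 'quality']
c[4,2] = 'manager'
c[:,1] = ['storage', 'highway', 'setting', 'management', 'warning']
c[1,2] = 'control'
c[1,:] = ['method', 'highway', 'control', 'manager']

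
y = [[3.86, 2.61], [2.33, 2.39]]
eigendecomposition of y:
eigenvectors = [[0.82, -0.62], [0.58, 0.79]]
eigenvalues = [5.7, 0.55]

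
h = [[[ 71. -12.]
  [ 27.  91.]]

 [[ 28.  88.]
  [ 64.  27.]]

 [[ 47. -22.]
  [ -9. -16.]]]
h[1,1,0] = 64.0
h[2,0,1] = -22.0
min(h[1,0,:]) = 28.0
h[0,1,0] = 27.0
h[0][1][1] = 91.0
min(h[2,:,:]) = -22.0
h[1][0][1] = 88.0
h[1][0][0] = 28.0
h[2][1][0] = -9.0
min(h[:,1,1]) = -16.0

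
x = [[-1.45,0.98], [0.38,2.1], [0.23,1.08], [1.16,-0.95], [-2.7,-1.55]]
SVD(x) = [[-0.14, -0.61], [0.45, -0.5], [0.24, -0.25], [0.08, 0.53], [-0.85, -0.18]] @ diag([3.6265197594991254, 2.7614406446567727]) @ [[0.77, 0.63], [0.63, -0.77]]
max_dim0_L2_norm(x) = 3.31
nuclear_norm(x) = 6.39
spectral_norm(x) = 3.63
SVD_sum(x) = [[-0.39, -0.32], [1.26, 1.03], [0.67, 0.55], [0.23, 0.19], [-2.38, -1.94]] + [[-1.06, 1.3],[-0.88, 1.07],[-0.44, 0.53],[0.93, -1.14],[-0.32, 0.39]]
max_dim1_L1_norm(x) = 4.25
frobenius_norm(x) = 4.56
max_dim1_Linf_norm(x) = 2.7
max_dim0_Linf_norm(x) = 2.7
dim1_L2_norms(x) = [1.75, 2.13, 1.1, 1.5, 3.11]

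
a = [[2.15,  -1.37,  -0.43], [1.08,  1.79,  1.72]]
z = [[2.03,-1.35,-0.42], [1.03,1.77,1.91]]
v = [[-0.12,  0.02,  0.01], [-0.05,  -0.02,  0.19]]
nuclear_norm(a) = 5.28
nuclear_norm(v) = 0.32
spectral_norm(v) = 0.20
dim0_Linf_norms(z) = [2.03, 1.77, 1.91]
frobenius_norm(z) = 3.74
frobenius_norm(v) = 0.23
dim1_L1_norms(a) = [3.95, 4.59]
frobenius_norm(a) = 3.74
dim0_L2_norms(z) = [2.28, 2.23, 1.96]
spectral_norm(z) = 2.89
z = a + v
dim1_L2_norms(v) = [0.12, 0.2]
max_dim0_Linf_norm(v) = 0.19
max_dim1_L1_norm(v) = 0.26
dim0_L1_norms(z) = [3.06, 3.12, 2.33]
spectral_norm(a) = 2.82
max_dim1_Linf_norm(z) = 2.03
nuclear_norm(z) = 5.26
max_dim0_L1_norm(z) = 3.12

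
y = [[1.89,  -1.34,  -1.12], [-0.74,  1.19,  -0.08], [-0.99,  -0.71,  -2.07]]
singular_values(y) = [2.93, 2.3, 0.7]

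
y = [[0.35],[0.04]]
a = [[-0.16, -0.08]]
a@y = [[-0.06]]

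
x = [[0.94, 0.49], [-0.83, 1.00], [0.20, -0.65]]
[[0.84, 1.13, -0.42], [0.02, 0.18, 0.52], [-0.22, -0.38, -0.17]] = x@ [[0.62, 0.77, -0.5], [0.53, 0.82, 0.11]]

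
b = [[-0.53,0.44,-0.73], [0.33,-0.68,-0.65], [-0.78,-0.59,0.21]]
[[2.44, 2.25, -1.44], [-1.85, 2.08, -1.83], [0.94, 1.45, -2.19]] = b @ [[-2.64, -1.61, 1.85], [1.78, -1.28, 1.90], [-0.35, -2.68, 1.77]]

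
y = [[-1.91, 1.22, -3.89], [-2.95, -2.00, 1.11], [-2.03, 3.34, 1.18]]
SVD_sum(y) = [[-2.10, 2.48, -2.45], [0.19, -0.23, 0.22], [-1.22, 1.45, -1.43]] + [[0.92, -0.31, -1.1], [-1.42, 0.47, 1.70], [-1.79, 0.60, 2.14]] + [[-0.73, -0.96, -0.35], [-1.72, -2.25, -0.81], [0.99, 1.29, 0.47]]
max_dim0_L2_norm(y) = 4.21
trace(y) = -2.73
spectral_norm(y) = 4.73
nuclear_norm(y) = 12.27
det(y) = 67.21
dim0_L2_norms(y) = [4.06, 4.08, 4.21]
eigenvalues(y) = [(3.91+0j), (-3.32+2.48j), (-3.32-2.48j)]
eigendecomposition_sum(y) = [[0.83+0.00j, -0.65+0.00j, -1.45+0.00j], [(-0.69-0j), 0.54+0.00j, 1.20-0.00j], [(-1.46-0j), 1.14+0.00j, (2.54-0j)]] + [[(-1.37+0.89j), (0.93+1.82j), -1.22-0.35j], [(-1.13-0.9j), -1.27+1.29j, -0.05-1.12j], [(-0.28+0.91j), (1.1+0.47j), -0.68+0.30j]] + [[(-1.37-0.89j), (0.93-1.82j), -1.22+0.35j],[(-1.13+0.9j), (-1.27-1.29j), (-0.05+1.12j)],[-0.28-0.91j, 1.10-0.47j, -0.68-0.30j]]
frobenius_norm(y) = 7.13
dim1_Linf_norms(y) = [3.89, 2.95, 3.34]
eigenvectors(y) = [[0.46+0.00j, (-0.69+0j), -0.69-0.00j], [(-0.38+0j), (-0.19-0.58j), -0.19+0.58j], [-0.80+0.00j, -0.31+0.26j, (-0.31-0.26j)]]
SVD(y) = [[-0.86, 0.37, -0.35], [0.08, -0.58, -0.81], [-0.5, -0.73, 0.47]] @ diag([4.725758309442549, 3.9292617147550044, 3.619421331883766]) @ [[0.52, -0.61, 0.6],[0.63, -0.21, -0.75],[0.58, 0.76, 0.28]]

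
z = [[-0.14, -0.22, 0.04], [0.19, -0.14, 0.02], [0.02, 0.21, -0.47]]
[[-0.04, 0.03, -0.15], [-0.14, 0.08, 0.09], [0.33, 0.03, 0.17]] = z @[[-0.44, 0.21, 0.64], [0.34, -0.28, 0.21], [-0.56, -0.17, -0.25]]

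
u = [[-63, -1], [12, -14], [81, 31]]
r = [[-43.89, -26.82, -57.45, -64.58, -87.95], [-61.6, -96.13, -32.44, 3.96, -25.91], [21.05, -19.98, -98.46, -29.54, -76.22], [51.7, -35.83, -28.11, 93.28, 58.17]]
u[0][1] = -1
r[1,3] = 3.96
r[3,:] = [51.7, -35.83, -28.11, 93.28, 58.17]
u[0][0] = -63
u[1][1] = -14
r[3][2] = -28.11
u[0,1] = -1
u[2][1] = 31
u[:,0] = [-63, 12, 81]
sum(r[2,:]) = -203.14999999999998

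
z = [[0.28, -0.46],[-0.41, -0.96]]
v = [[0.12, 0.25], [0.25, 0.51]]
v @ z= [[-0.07, -0.30], [-0.14, -0.6]]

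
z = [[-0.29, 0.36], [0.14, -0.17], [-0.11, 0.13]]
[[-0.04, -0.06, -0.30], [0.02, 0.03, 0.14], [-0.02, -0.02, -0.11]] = z@ [[0.05, 0.07, 0.36], [-0.08, -0.1, -0.55]]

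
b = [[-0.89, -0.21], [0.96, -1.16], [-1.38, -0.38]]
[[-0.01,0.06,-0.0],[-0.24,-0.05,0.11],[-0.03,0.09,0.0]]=b@[[-0.03, -0.06, 0.02], [0.18, -0.01, -0.08]]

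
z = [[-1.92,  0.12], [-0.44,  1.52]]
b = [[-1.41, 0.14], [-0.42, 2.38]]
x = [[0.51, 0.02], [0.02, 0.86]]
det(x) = 0.44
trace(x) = 1.37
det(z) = -2.87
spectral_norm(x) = 0.86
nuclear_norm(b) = 3.80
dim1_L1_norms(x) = [0.53, 0.88]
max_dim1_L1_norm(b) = 2.8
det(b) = -3.30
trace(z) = -0.40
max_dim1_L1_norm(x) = 0.88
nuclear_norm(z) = 3.45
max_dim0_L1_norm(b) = 2.52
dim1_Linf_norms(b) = [1.41, 2.38]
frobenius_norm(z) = 2.49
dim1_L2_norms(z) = [1.92, 1.58]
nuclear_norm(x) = 1.37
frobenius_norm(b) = 2.80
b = z + x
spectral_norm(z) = 2.07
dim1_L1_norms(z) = [2.04, 1.96]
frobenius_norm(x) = 1.00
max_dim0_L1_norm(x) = 0.88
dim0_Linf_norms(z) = [1.92, 1.52]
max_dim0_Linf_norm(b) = 2.38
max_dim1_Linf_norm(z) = 1.92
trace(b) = 0.97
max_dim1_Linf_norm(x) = 0.86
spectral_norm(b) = 2.46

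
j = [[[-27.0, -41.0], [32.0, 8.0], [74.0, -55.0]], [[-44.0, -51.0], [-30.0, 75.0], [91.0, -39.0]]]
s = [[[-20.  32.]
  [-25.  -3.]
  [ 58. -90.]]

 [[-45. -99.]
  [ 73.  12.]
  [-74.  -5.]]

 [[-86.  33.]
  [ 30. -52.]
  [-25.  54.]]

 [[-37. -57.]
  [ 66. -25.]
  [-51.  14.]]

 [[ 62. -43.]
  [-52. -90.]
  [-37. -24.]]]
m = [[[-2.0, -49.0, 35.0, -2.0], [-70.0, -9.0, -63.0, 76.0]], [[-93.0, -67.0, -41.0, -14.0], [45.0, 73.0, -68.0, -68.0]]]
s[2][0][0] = -86.0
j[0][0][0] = -27.0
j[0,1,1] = 8.0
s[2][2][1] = 54.0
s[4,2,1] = -24.0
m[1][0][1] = -67.0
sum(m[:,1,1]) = 64.0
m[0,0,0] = -2.0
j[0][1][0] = 32.0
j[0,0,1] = -41.0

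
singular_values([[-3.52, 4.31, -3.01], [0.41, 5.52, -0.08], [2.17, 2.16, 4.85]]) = [7.66, 6.55, 1.41]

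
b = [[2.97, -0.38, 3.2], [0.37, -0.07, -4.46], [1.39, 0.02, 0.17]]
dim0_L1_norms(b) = [4.73, 0.47, 7.83]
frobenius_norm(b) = 6.42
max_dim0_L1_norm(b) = 7.83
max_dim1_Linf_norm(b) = 4.46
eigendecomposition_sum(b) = [[3.14-0.00j,  -0.27+0.00j,  (2.8+0j)], [(-0.86+0j),  (0.07+0j),  -0.77-0.00j], [1.08-0.00j,  (-0.09+0j),  (0.97+0j)]] + [[(-0.08+0.07j),-0.06-0.01j,(0.2-0.2j)], [0.62+0.66j,(-0.07+0.49j),-1.84-1.52j], [(0.15-0.01j),(0.06+0.06j),-0.40+0.08j]] + [[-0.08-0.07j,(-0.06+0.01j),0.20+0.20j], [0.62-0.66j,(-0.07-0.49j),-1.84+1.52j], [(0.15+0.01j),0.06-0.06j,-0.40-0.08j]]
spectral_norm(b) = 5.76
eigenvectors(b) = [[0.91+0.00j, (0.01-0.11j), 0.01+0.11j], [-0.25+0.00j, -0.98+0.00j, -0.98-0.00j], [0.32+0.00j, (-0.11+0.13j), (-0.11-0.13j)]]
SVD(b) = [[-0.7, -0.60, -0.38],[0.7, -0.67, -0.24],[-0.11, -0.44, 0.89]] @ diag([5.757818558605396, 2.83107771047393, 0.18062237800719538]) @ [[-0.34, 0.04, -0.94], [-0.93, 0.09, 0.34], [0.1, 0.99, 0.00]]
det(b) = 2.94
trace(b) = 3.07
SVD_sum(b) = [[1.38,-0.15,3.79], [-1.39,0.15,-3.81], [0.22,-0.02,0.60]] + [[1.59, -0.16, -0.59], [1.77, -0.18, -0.65], [1.16, -0.12, -0.43]] + [[-0.01, -0.07, -0.00], [-0.0, -0.04, -0.00], [0.02, 0.16, 0.00]]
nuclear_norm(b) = 8.77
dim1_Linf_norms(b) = [3.2, 4.46, 1.39]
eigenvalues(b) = [(4.18+0j), (-0.55+0.63j), (-0.55-0.63j)]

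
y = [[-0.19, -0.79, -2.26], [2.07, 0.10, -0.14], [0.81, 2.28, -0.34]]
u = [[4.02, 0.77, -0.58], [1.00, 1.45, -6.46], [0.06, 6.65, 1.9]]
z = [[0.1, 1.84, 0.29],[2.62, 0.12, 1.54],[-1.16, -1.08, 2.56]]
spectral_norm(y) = 2.80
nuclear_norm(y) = 6.81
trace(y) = -0.43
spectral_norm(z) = 3.15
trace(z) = 2.78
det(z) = -16.21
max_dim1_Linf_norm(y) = 2.28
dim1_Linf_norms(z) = [1.84, 2.62, 2.56]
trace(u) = 7.37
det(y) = -11.00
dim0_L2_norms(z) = [2.87, 2.14, 3.0]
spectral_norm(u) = 7.02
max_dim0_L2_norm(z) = 3.0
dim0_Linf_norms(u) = [4.02, 6.65, 6.46]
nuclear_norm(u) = 17.57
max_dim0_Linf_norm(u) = 6.65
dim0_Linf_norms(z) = [2.62, 1.84, 2.56]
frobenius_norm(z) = 4.67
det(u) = 178.20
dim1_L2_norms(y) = [2.4, 2.08, 2.44]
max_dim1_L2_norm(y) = 2.44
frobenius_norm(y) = 4.01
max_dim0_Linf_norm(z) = 2.62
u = z @ y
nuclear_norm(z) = 7.86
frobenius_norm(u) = 10.48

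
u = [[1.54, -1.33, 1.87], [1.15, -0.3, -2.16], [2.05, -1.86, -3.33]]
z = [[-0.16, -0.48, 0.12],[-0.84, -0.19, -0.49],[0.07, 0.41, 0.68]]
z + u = [[1.38, -1.81, 1.99], [0.31, -0.49, -2.65], [2.12, -1.45, -2.65]]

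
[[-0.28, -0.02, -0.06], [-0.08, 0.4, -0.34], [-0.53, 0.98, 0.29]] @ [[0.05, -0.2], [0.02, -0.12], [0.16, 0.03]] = [[-0.02,0.06], [-0.05,-0.04], [0.04,-0.0]]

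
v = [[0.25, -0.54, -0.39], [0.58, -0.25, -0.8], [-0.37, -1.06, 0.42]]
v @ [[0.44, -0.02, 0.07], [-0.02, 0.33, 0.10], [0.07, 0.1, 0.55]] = [[0.09, -0.22, -0.25], [0.20, -0.17, -0.42], [-0.11, -0.30, 0.10]]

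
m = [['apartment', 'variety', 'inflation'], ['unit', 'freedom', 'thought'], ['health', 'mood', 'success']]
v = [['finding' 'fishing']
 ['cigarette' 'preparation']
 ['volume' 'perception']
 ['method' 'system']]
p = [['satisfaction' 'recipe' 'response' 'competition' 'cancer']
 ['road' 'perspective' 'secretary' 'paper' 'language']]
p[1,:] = ['road', 'perspective', 'secretary', 'paper', 'language']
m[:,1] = ['variety', 'freedom', 'mood']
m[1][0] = 'unit'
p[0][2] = 'response'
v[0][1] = 'fishing'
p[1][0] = 'road'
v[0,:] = ['finding', 'fishing']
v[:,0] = ['finding', 'cigarette', 'volume', 'method']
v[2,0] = 'volume'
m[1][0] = 'unit'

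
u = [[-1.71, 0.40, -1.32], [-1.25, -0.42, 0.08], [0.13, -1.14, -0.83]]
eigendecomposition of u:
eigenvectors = [[0.75+0.00j, 0.02+0.53j, (0.02-0.53j)], [(0.53+0j), -0.62+0.00j, -0.62-0.00j], [(0.39+0j), 0.25-0.53j, 0.25+0.53j]]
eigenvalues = [(-2.12+0j), (-0.42+1.14j), (-0.42-1.14j)]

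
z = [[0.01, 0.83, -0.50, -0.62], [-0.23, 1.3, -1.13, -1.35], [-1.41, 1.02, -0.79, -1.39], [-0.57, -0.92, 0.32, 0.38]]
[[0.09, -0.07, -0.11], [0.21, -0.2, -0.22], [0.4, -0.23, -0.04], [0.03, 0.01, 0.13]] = z@[[-0.18, 0.02, -0.12], [0.05, 0.06, 0.01], [-0.02, 0.05, 0.15], [-0.06, 0.16, 0.07]]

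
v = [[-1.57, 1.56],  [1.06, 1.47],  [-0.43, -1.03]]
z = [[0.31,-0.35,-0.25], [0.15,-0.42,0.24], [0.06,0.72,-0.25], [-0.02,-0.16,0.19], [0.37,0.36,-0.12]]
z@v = [[-0.75, 0.23],[-0.78, -0.63],[0.78, 1.41],[-0.22, -0.46],[-0.15, 1.23]]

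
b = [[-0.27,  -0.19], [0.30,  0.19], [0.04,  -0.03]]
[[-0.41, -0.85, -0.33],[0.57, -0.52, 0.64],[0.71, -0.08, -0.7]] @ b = [[-0.16, -0.07],  [-0.28, -0.23],  [-0.24, -0.13]]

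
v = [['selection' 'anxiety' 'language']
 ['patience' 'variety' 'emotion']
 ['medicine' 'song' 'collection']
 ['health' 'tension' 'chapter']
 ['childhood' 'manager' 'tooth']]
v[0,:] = ['selection', 'anxiety', 'language']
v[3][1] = 'tension'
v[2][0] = 'medicine'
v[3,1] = 'tension'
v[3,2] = 'chapter'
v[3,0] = 'health'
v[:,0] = ['selection', 'patience', 'medicine', 'health', 'childhood']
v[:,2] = ['language', 'emotion', 'collection', 'chapter', 'tooth']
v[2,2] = 'collection'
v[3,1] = 'tension'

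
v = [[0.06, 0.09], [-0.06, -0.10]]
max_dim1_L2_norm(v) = 0.12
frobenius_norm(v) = 0.16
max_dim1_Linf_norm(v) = 0.1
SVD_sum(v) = [[0.06, 0.09], [-0.06, -0.10]] + [[0.0, -0.00], [0.00, -0.0]]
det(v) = -0.00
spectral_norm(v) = 0.16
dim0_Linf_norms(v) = [0.06, 0.1]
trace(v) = -0.04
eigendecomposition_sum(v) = [[0.02, 0.02], [-0.01, -0.01]] + [[0.04, 0.07], [-0.05, -0.09]]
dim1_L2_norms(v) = [0.11, 0.12]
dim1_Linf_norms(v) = [0.09, 0.1]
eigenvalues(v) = [0.01, -0.05]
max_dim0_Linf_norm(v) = 0.1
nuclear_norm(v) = 0.16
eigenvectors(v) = [[0.88, -0.63],[-0.47, 0.78]]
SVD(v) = [[-0.68,0.73], [0.73,0.68]] @ diag([0.15901497646179863, 0.003773229499198427]) @ [[-0.53,-0.85], [0.85,-0.53]]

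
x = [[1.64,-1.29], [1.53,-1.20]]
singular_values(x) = [2.85, 0.0]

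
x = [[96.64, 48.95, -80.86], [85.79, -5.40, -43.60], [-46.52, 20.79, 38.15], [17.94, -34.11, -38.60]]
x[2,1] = 20.79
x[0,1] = 48.95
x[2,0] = -46.52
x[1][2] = -43.6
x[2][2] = 38.15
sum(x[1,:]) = 36.79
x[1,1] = -5.4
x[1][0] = 85.79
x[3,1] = -34.11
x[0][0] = 96.64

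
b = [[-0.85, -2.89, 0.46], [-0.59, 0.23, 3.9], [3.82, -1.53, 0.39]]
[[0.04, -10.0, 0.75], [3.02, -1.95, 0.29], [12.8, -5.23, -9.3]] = b@[[2.95, 0.04, -2.26],[-0.68, 3.34, 0.36],[1.26, -0.69, -0.29]]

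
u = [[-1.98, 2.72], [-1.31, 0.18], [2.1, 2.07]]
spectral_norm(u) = 3.52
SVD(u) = [[0.95, 0.15], [0.22, 0.35], [0.23, -0.93]] @ diag([3.521997843028501, 3.0590408944148795]) @ [[-0.48,0.88], [-0.88,-0.48]]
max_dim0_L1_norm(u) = 5.39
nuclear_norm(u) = 6.58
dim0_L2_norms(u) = [3.17, 3.42]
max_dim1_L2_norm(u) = 3.36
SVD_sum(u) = [[-1.59, 2.93], [-0.37, 0.69], [-0.39, 0.72]] + [[-0.39,-0.21], [-0.94,-0.51], [2.49,1.35]]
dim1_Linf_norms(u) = [2.72, 1.31, 2.1]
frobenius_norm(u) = 4.66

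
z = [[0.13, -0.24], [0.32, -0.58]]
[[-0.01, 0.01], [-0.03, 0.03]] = z @ [[-0.05, 0.05], [0.02, -0.02]]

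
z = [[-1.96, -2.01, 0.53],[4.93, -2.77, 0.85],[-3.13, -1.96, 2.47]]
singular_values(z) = [6.23, 4.54, 1.07]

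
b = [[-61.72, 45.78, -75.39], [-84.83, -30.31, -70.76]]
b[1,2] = -70.76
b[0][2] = -75.39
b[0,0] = -61.72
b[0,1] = 45.78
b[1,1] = -30.31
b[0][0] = -61.72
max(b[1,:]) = -30.31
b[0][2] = -75.39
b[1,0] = -84.83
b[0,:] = [-61.72, 45.78, -75.39]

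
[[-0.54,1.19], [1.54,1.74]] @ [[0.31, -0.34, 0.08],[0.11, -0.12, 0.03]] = [[-0.04, 0.04, -0.01],[0.67, -0.73, 0.18]]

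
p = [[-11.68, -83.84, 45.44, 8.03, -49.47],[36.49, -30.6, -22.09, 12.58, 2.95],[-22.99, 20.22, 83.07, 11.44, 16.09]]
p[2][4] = 16.09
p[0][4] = -49.47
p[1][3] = 12.58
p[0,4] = -49.47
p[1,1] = -30.6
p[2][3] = 11.44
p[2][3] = 11.44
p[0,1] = -83.84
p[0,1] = -83.84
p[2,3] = 11.44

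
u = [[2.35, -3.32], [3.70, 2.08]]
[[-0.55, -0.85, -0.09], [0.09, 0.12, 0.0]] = u @ [[-0.05, -0.08, -0.01], [0.13, 0.2, 0.02]]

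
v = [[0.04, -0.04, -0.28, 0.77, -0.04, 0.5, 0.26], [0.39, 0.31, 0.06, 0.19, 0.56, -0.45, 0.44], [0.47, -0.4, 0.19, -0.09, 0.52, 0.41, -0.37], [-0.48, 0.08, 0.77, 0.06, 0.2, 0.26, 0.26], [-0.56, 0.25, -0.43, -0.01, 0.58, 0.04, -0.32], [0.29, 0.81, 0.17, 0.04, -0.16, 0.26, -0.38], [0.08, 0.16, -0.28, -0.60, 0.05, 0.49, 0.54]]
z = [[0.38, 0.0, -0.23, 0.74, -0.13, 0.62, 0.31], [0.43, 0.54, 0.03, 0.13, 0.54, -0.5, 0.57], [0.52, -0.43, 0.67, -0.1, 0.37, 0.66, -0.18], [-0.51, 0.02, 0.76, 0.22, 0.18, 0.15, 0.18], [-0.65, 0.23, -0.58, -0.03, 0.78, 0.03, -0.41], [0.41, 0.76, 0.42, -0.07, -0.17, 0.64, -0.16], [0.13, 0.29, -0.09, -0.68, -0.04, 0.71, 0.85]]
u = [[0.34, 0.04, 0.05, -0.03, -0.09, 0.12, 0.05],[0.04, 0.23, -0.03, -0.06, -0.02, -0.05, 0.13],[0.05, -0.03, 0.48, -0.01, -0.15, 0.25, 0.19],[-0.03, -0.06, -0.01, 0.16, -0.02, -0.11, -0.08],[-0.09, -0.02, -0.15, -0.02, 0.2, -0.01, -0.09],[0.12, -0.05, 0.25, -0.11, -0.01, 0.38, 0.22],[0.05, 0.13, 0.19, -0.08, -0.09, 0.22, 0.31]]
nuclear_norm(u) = 2.11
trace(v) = 1.98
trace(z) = 4.08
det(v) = 1.01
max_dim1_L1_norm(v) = 2.45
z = v + u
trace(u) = 2.10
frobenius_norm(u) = 1.10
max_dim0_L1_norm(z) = 3.31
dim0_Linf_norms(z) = [0.65, 0.76, 0.76, 0.74, 0.78, 0.71, 0.85]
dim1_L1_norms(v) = [1.93, 2.4, 2.45, 2.11, 2.19, 2.11, 2.2]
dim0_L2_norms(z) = [1.21, 1.09, 1.27, 1.04, 1.06, 1.42, 1.18]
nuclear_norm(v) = 7.01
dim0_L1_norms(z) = [3.03, 2.27, 2.78, 1.97, 2.21, 3.31, 2.66]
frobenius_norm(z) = 3.14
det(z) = 2.17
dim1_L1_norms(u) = [0.72, 0.56, 1.16, 0.47, 0.58, 1.14, 1.07]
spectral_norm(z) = 1.76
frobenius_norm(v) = 2.65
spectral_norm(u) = 0.93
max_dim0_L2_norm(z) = 1.42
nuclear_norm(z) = 8.05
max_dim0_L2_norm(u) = 0.6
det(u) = -0.00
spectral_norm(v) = 1.01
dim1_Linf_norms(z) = [0.74, 0.57, 0.67, 0.76, 0.78, 0.76, 0.85]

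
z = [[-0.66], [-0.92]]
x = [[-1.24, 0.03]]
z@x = [[0.82,-0.02], [1.14,-0.03]]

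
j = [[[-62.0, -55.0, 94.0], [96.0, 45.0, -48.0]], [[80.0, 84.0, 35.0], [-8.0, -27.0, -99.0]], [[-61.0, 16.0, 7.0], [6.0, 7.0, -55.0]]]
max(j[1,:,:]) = 84.0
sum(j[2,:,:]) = -80.0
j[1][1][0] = -8.0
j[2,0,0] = -61.0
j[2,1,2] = -55.0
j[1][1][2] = -99.0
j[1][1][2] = -99.0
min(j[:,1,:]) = -99.0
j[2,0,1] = 16.0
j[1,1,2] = -99.0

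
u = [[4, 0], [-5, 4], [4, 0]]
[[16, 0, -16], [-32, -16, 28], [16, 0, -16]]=u @ [[4, 0, -4], [-3, -4, 2]]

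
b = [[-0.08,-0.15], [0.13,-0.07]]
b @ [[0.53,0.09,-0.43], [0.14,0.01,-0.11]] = [[-0.06, -0.01, 0.05],  [0.06, 0.01, -0.05]]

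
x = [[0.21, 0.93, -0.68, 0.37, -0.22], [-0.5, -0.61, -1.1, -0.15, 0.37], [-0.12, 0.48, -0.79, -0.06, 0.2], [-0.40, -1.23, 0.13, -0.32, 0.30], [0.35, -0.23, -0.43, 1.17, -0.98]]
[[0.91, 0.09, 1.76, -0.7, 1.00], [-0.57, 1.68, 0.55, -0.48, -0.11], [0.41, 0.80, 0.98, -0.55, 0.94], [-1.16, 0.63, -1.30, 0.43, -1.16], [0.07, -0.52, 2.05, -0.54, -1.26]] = x@ [[1.48,-0.95,-0.24,0.04,0.02], [0.53,-0.15,0.6,-0.22,1.19], [-0.36,-0.83,-1.1,0.60,-0.15], [-0.3,-0.08,0.93,-0.21,0.23], [0.13,0.50,-0.73,0.10,1.35]]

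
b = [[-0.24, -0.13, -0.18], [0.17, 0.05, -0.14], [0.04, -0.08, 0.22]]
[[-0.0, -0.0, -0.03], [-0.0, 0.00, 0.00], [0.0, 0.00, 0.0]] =b @ [[0.0, 0.03, 0.03], [0.02, -0.02, 0.13], [0.01, -0.0, 0.06]]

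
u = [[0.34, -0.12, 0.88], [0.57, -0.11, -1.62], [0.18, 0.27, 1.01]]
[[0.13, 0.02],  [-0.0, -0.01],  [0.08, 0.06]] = u@[[0.18, 0.06], [-0.08, 0.12], [0.07, 0.02]]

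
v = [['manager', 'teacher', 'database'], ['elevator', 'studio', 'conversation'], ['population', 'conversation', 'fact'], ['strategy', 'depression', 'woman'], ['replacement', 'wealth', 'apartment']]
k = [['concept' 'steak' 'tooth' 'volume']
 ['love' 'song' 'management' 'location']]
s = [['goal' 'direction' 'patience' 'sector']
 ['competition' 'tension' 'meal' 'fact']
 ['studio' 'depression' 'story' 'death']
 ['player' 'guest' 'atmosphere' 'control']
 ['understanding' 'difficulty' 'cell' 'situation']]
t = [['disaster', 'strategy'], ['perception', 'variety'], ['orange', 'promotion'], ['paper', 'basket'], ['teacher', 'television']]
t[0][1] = 'strategy'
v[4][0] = 'replacement'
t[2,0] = 'orange'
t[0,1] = 'strategy'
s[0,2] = 'patience'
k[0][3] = 'volume'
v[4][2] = 'apartment'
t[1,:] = ['perception', 'variety']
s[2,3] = 'death'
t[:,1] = ['strategy', 'variety', 'promotion', 'basket', 'television']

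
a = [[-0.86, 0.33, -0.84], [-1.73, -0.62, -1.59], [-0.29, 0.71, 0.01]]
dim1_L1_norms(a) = [2.03, 3.94, 1.01]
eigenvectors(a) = [[0.23-0.31j,(0.23+0.31j),(-0.65+0j)], [(0.85+0j),0.85-0.00j,-0.10+0.00j], [(-0.15-0.33j),(-0.15+0.33j),0.75+0.00j]]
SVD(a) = [[-0.43, 0.52, -0.74], [-0.9, -0.28, 0.32], [-0.04, 0.80, 0.59]] @ diag([2.6727226692425994, 0.939157077529196, 0.14945740879439687]) @ [[0.73, 0.15, 0.67], [-0.21, 0.98, 0.01], [-0.65, -0.15, 0.74]]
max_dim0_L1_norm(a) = 2.88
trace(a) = -1.47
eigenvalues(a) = [(-0.82+1.26j), (-0.82-1.26j), (0.17+0j)]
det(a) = 0.38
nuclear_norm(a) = 3.76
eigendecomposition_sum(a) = [[(-0.47+0.15j), 0.18+0.31j, (-0.38+0.17j)], [-0.87-0.63j, (-0.31+0.72j), (-0.79-0.45j)], [(-0.1+0.45j), (0.33-0j), -0.04+0.38j]] + [[(-0.47-0.15j), 0.18-0.31j, -0.38-0.17j], [-0.87+0.63j, -0.31-0.72j, -0.79+0.45j], [(-0.1-0.45j), (0.33+0j), (-0.04-0.38j)]] + [[0.08-0.00j, (-0.04-0j), -0.08-0.00j], [0.01-0.00j, -0.01-0.00j, (-0.01-0j)], [-0.10+0.00j, 0.04+0.00j, (0.09+0j)]]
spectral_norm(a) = 2.67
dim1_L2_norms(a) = [1.25, 2.43, 0.77]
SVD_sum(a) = [[-0.83, -0.17, -0.77], [-1.75, -0.36, -1.62], [-0.07, -0.01, -0.07]] + [[-0.1, 0.48, 0.01], [0.06, -0.26, -0.00], [-0.16, 0.74, 0.01]] + [[0.07,0.02,-0.08], [-0.03,-0.01,0.04], [-0.06,-0.01,0.07]]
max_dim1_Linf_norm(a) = 1.73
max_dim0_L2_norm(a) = 1.95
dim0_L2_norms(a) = [1.95, 1.0, 1.8]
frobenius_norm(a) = 2.84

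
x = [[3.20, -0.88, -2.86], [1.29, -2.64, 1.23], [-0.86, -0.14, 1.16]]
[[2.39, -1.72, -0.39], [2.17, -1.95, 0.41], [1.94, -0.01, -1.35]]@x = [[5.76, 2.49, -9.4],[4.08, 3.18, -8.13],[7.36, -1.49, -7.13]]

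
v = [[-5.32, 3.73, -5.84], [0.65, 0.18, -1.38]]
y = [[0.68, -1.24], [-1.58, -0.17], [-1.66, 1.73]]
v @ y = [[0.18, -4.14],[2.45, -3.22]]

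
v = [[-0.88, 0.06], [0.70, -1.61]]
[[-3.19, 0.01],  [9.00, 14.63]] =v @ [[3.34,-0.65], [-4.14,-9.37]]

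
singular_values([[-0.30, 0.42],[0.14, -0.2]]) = [0.57, 0.0]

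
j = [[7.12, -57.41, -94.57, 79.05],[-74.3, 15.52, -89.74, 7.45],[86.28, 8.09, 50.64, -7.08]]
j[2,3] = -7.08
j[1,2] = -89.74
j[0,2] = -94.57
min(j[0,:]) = -94.57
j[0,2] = -94.57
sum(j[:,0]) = 19.10000000000001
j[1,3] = 7.45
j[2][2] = 50.64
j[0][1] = -57.41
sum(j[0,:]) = -65.80999999999999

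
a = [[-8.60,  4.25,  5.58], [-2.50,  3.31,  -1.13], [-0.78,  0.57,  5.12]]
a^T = [[-8.6,-2.50,-0.78], [4.25,3.31,0.57], [5.58,-1.13,5.12]]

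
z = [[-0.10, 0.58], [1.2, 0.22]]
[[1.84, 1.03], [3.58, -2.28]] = z @[[2.33, -2.16], [3.57, 1.41]]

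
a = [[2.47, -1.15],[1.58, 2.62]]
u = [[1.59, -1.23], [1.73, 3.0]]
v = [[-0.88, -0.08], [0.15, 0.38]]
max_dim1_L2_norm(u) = 3.46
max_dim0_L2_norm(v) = 0.89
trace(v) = -0.50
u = v + a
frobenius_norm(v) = 0.97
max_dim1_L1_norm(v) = 0.96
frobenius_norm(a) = 4.10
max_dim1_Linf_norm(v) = 0.88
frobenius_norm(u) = 4.00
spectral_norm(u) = 3.48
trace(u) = 4.59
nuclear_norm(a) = 5.78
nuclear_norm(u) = 5.46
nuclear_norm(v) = 1.26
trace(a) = 5.09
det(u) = 6.90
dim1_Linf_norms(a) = [2.47, 2.62]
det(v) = -0.32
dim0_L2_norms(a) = [2.93, 2.86]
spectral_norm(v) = 0.91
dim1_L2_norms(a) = [2.72, 3.06]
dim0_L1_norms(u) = [3.32, 4.23]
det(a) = 8.29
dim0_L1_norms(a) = [4.05, 3.77]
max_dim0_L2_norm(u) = 3.24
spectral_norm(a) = 3.12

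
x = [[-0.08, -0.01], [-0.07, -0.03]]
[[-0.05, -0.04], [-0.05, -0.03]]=x @ [[0.55, 0.6], [0.44, -0.53]]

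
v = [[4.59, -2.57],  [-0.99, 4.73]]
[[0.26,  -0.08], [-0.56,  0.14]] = v @ [[-0.01,  0.00], [-0.12,  0.03]]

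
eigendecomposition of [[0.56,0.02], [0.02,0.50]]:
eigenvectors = [[0.96, -0.29], [0.29, 0.96]]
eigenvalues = [0.57, 0.49]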